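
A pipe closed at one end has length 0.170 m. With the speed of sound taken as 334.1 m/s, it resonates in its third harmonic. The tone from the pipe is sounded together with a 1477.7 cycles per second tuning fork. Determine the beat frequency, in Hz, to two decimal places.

Closed pipe (odd harmonics): f_n = n·v/(4L) = 3·334.1/(4·0.170) = 1473.9706 Hz.
f_beat = |1473.9706 − 1477.7| = 3.73 Hz.

3.73 Hz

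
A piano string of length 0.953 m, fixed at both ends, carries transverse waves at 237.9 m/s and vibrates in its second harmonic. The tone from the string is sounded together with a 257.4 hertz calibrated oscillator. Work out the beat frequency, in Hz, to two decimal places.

For a string fixed at both ends, f_n = n·v/(2L) = 2·237.9/(2·0.953) = 249.6327 Hz.
f_beat = |249.6327 − 257.4| = 7.77 Hz.

7.77 Hz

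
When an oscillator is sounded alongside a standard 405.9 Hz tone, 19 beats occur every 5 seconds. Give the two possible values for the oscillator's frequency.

Beat frequency = 19/5 = 3.8 Hz.
|f − 405.9| = 3.8, so f = 405.9 ± 3.8.

402.1 Hz or 409.7 Hz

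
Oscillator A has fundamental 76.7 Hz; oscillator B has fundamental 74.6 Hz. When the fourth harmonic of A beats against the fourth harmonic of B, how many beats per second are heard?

Fourth harmonic of the first: 4·76.7 = 306.8 Hz.
Fourth harmonic of the second: 4·74.6 = 298.4 Hz.
f_beat = |306.8 − 298.4| = 8.4 Hz.

8.4 Hz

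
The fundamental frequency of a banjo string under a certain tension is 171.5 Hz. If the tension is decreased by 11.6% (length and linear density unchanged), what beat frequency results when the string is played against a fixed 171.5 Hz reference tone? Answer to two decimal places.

10.25 Hz

For a string, f ∝ √T, so the new frequency is 171.5·√0.884 = 161.2465 Hz.
f_beat = |161.2465 − 171.5| = 10.25 Hz.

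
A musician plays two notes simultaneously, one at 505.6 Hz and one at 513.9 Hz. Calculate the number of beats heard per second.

8.3 Hz

Beats arise from superposition of two nearby frequencies; the beat rate is |f₁ − f₂|.
|505.6 − 513.9| = 8.3 Hz.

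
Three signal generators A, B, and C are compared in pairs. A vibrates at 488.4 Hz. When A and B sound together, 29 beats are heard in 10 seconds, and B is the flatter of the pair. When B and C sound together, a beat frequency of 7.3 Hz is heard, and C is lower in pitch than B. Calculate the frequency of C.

478.2 Hz

A–B: Beat frequency = 29/10 = 2.9 Hz.
B is below A, so f_B = 488.4 − 2.9 = 485.5 Hz.
C is below B, so f_C = 485.5 − 7.3 = 478.2 Hz.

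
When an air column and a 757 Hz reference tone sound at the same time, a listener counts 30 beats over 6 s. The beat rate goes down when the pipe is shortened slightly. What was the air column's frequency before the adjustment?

Beat frequency = 30/6 = 5 Hz.
|f − 757| = 5, so the air column was at either 752 Hz or 762 Hz.
A shorter pipe has a higher fundamental; the adjustment raises the air column's frequency.
The beat rate fell, so the adjustment moved the air column toward 757 Hz — it must have started below the reference.

752 Hz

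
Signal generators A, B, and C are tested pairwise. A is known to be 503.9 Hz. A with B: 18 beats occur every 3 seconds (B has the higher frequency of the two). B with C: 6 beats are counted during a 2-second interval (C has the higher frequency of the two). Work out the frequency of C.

A–B: Beat frequency = 18/3 = 6 Hz.
B is above A, so f_B = 503.9 + 6 = 509.9 Hz.
B–C: Beat frequency = 6/2 = 3 Hz.
C is above B, so f_C = 509.9 + 3 = 512.9 Hz.

512.9 Hz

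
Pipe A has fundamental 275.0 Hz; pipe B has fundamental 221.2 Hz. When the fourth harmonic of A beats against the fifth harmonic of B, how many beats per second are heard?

Fourth harmonic of the first: 4·275.0 = 1100.0 Hz.
Fifth harmonic of the second: 5·221.2 = 1106.0 Hz.
f_beat = |1100.0 − 1106.0| = 6.0 Hz.

6.0 Hz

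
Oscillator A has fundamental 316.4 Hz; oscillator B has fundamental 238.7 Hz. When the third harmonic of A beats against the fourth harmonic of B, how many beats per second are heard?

5.6 Hz

Third harmonic of the first: 3·316.4 = 949.2 Hz.
Fourth harmonic of the second: 4·238.7 = 954.8 Hz.
f_beat = |949.2 − 954.8| = 5.6 Hz.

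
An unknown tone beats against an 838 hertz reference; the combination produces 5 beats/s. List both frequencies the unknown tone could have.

833 Hz or 843 Hz

|f − 838| = 5, so f = 838 ± 5.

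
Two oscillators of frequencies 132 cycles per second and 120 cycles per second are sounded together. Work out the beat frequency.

Beats arise from superposition of two nearby frequencies; the beat rate is |f₁ − f₂|.
|132 − 120| = 12 Hz.

12 Hz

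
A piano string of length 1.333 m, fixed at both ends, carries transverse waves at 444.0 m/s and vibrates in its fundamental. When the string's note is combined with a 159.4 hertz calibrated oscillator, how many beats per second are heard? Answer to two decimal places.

For a string fixed at both ends, f_n = n·v/(2L) = 1·444.0/(2·1.333) = 166.5416 Hz.
f_beat = |166.5416 − 159.4| = 7.14 Hz.

7.14 Hz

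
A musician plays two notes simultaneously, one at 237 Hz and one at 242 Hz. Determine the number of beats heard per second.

f_beat = |f₁ − f₂|.
|237 − 242| = 5 Hz.

5 Hz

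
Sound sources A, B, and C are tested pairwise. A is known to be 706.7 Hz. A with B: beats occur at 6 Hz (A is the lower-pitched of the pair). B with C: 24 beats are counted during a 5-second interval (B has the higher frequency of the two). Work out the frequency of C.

707.9 Hz

B is above A, so f_B = 706.7 + 6 = 712.7 Hz.
B–C: Beat frequency = 24/5 = 4.8 Hz.
C is below B, so f_C = 712.7 − 4.8 = 707.9 Hz.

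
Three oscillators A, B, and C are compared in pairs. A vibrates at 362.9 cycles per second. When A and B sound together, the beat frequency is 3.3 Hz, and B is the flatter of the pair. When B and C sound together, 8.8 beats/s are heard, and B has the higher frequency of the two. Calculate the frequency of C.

350.8 Hz

B is below A, so f_B = 362.9 − 3.3 = 359.6 Hz.
C is below B, so f_C = 359.6 − 8.8 = 350.8 Hz.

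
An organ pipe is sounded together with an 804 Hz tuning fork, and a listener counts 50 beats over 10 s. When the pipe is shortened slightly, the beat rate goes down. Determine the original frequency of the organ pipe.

Beat frequency = 50/10 = 5 Hz.
|f − 804| = 5, so the organ pipe was at either 799 Hz or 809 Hz.
A shorter pipe has a higher fundamental; the adjustment raises the organ pipe's frequency.
The beat rate fell, so the adjustment moved the organ pipe toward 804 Hz — it must have started below the reference.

799 Hz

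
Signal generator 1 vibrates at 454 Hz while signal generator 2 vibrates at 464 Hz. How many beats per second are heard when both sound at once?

Beats arise from superposition of two nearby frequencies; the beat rate is |f₁ − f₂|.
|454 − 464| = 10 Hz.

10 Hz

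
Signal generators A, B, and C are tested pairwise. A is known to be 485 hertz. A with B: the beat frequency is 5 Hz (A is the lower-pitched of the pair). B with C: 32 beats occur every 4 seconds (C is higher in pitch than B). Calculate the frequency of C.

498 Hz

B is above A, so f_B = 485 + 5 = 490 Hz.
B–C: Beat frequency = 32/4 = 8 Hz.
C is above B, so f_C = 490 + 8 = 498 Hz.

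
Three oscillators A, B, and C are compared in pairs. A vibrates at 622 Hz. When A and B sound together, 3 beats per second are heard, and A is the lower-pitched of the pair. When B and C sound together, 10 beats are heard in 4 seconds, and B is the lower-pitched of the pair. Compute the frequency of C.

627.5 Hz

B is above A, so f_B = 622 + 3 = 625 Hz.
B–C: Beat frequency = 10/4 = 2.5 Hz.
C is above B, so f_C = 625 + 2.5 = 627.5 Hz.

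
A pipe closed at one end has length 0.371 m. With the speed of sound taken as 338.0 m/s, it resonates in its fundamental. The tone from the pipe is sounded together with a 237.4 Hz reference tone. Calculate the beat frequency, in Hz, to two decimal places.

9.64 Hz

Closed pipe (odd harmonics): f_n = n·v/(4L) = 1·338.0/(4·0.371) = 227.7628 Hz.
f_beat = |227.7628 − 237.4| = 9.64 Hz.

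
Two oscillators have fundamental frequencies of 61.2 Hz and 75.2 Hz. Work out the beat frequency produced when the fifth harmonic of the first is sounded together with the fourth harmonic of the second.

Fifth harmonic of the first: 5·61.2 = 306.0 Hz.
Fourth harmonic of the second: 4·75.2 = 300.8 Hz.
f_beat = |306.0 − 300.8| = 5.2 Hz.

5.2 Hz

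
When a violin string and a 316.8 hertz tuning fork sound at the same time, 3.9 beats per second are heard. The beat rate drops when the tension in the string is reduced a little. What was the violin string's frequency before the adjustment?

|f − 316.8| = 3.9, so the violin string was at either 312.9 Hz or 320.7 Hz.
Lower tension means lower frequency; the adjustment lowers the violin string's frequency.
The beat rate fell, so the adjustment moved the violin string toward 316.8 Hz — it must have started above the reference.

320.7 Hz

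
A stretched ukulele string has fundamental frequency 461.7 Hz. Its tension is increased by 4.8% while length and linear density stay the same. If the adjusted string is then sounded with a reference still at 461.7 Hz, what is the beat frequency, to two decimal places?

For a string, f ∝ √T, so the new frequency is 461.7·√1.048 = 472.6509 Hz.
f_beat = |472.6509 − 461.7| = 10.95 Hz.

10.95 Hz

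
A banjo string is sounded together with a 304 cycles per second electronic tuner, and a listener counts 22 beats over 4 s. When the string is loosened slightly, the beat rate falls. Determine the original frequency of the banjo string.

309.5 Hz

Beat frequency = 22/4 = 5.5 Hz.
|f − 304| = 5.5, so the banjo string was at either 298.5 Hz or 309.5 Hz.
Reducing tension lowers a string's frequency; the adjustment lowers the banjo string's frequency.
The beat rate fell, so the adjustment moved the banjo string toward 304 Hz — it must have started above the reference.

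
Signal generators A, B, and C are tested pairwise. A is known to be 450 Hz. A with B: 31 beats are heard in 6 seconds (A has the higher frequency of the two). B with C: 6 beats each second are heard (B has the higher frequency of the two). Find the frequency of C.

A–B: Beat frequency = 31/6 = 5.1667 Hz.
B is below A, so f_B = 450 − 5.1667 = 444.8333 Hz.
C is below B, so f_C = 444.8333 − 6 = 438.8333 Hz.

438.8333 Hz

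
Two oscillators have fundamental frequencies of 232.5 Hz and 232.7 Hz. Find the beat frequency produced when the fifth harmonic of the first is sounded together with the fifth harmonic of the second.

1.0 Hz

Fifth harmonic of the first: 5·232.5 = 1162.5 Hz.
Fifth harmonic of the second: 5·232.7 = 1163.5 Hz.
f_beat = |1162.5 − 1163.5| = 1.0 Hz.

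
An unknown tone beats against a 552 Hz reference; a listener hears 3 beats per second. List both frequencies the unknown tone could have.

549 Hz or 555 Hz

|f − 552| = 3, so f = 552 ± 3.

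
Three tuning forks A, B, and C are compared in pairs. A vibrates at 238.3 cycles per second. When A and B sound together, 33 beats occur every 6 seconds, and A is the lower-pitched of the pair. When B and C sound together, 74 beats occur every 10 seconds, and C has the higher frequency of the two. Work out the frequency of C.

A–B: Beat frequency = 33/6 = 5.5 Hz.
B is above A, so f_B = 238.3 + 5.5 = 243.8 Hz.
B–C: Beat frequency = 74/10 = 7.4 Hz.
C is above B, so f_C = 243.8 + 7.4 = 251.2 Hz.

251.2 Hz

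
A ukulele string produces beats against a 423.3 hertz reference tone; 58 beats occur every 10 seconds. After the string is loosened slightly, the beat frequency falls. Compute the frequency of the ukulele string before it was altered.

Beat frequency = 58/10 = 5.8 Hz.
|f − 423.3| = 5.8, so the ukulele string was at either 417.5 Hz or 429.1 Hz.
Reducing tension lowers a string's frequency; the adjustment lowers the ukulele string's frequency.
The beat rate fell, so the adjustment moved the ukulele string toward 423.3 Hz — it must have started above the reference.

429.1 Hz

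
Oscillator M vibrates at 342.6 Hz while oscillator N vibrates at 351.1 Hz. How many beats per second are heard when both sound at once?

8.5 Hz

Beats arise from superposition of two nearby frequencies; the beat rate is |f₁ − f₂|.
|342.6 − 351.1| = 8.5 Hz.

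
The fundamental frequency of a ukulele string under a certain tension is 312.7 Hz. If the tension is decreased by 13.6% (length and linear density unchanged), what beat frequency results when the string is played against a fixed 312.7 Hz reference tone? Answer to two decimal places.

For a string, f ∝ √T, so the new frequency is 312.7·√0.864 = 290.6597 Hz.
f_beat = |290.6597 − 312.7| = 22.04 Hz.

22.04 Hz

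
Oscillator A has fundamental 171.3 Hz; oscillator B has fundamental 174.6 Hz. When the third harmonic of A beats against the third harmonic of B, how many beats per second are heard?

9.9 Hz

Third harmonic of the first: 3·171.3 = 513.9 Hz.
Third harmonic of the second: 3·174.6 = 523.8 Hz.
f_beat = |513.9 − 523.8| = 9.9 Hz.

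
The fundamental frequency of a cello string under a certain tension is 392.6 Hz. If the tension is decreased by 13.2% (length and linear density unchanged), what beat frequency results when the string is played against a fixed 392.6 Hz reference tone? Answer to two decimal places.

26.83 Hz

For a string, f ∝ √T, so the new frequency is 392.6·√0.868 = 365.7717 Hz.
f_beat = |365.7717 − 392.6| = 26.83 Hz.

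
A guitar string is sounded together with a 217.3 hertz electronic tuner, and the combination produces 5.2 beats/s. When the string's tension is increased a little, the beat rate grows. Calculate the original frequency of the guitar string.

|f − 217.3| = 5.2, so the guitar string was at either 212.1 Hz or 222.5 Hz.
Higher tension means higher frequency; the adjustment raises the guitar string's frequency.
The beat rate rose, so the adjustment moved the guitar string further from 217.3 Hz — it was already above the reference.

222.5 Hz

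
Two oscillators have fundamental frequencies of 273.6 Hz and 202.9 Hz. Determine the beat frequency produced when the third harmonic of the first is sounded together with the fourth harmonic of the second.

Third harmonic of the first: 3·273.6 = 820.8 Hz.
Fourth harmonic of the second: 4·202.9 = 811.6 Hz.
f_beat = |820.8 − 811.6| = 9.2 Hz.

9.2 Hz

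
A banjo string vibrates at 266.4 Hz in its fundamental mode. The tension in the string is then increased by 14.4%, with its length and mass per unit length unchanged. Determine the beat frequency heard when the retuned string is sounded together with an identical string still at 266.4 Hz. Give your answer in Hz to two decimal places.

18.54 Hz

For a string, f ∝ √T, so the new frequency is 266.4·√1.144 = 284.9359 Hz.
f_beat = |284.9359 − 266.4| = 18.54 Hz.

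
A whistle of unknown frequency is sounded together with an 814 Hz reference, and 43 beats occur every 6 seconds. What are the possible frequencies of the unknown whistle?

Beat frequency = 43/6 = 7.1667 Hz.
|f − 814| = 7.1667, so f = 814 ± 7.1667.

806.8333 Hz or 821.1667 Hz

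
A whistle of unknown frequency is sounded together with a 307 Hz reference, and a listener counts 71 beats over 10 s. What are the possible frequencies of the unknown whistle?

Beat frequency = 71/10 = 7.1 Hz.
|f − 307| = 7.1, so f = 307 ± 7.1.

299.9 Hz or 314.1 Hz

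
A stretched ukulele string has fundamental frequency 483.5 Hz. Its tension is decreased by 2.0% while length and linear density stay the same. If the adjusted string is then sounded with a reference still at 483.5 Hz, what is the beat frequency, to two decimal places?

4.86 Hz

For a string, f ∝ √T, so the new frequency is 483.5·√0.980 = 478.6406 Hz.
f_beat = |478.6406 − 483.5| = 4.86 Hz.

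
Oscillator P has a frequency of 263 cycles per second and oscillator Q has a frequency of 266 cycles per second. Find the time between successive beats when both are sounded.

0.333 s

f_beat = |263 − 266| = 3 Hz.
Beat period T = 1 / f_beat = 1 / 3 s.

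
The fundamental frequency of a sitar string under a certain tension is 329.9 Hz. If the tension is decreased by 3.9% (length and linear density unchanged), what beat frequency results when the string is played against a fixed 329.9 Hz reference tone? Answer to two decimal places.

For a string, f ∝ √T, so the new frequency is 329.9·√0.961 = 323.4030 Hz.
f_beat = |323.4030 − 329.9| = 6.50 Hz.

6.50 Hz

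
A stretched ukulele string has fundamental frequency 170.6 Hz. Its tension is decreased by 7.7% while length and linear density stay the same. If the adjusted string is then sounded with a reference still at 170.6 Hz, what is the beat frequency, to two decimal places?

For a string, f ∝ √T, so the new frequency is 170.6·√0.923 = 163.9003 Hz.
f_beat = |163.9003 − 170.6| = 6.70 Hz.

6.70 Hz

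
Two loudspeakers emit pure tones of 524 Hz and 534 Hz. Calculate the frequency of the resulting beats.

10 Hz

The beat frequency equals the magnitude of the frequency difference.
|524 − 534| = 10 Hz.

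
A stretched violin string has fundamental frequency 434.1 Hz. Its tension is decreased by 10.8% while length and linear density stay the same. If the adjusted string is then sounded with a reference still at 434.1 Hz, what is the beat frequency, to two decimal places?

For a string, f ∝ √T, so the new frequency is 434.1·√0.892 = 409.9890 Hz.
f_beat = |409.9890 − 434.1| = 24.11 Hz.

24.11 Hz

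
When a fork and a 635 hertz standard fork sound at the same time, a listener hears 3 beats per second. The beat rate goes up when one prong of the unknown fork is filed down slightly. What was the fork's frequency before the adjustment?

|f − 635| = 3, so the fork was at either 632 Hz or 638 Hz.
Filing a prong removes mass and raises the fork's frequency; the adjustment raises the fork's frequency.
The beat rate rose, so the adjustment moved the fork further from 635 Hz — it was already above the reference.

638 Hz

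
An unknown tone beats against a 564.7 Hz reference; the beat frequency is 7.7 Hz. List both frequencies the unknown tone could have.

|f − 564.7| = 7.7, so f = 564.7 ± 7.7.

557 Hz or 572.4 Hz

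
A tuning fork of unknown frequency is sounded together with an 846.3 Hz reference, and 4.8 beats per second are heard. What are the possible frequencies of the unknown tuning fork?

841.5 Hz or 851.1 Hz

|f − 846.3| = 4.8, so f = 846.3 ± 4.8.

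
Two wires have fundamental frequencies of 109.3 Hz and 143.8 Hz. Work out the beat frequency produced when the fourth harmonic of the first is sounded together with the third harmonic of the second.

Fourth harmonic of the first: 4·109.3 = 437.2 Hz.
Third harmonic of the second: 3·143.8 = 431.4 Hz.
f_beat = |437.2 − 431.4| = 5.8 Hz.

5.8 Hz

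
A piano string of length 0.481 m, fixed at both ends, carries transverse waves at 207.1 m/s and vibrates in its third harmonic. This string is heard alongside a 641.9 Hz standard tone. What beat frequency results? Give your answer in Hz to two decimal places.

3.94 Hz

For a string fixed at both ends, f_n = n·v/(2L) = 3·207.1/(2·0.481) = 645.8420 Hz.
f_beat = |645.8420 − 641.9| = 3.94 Hz.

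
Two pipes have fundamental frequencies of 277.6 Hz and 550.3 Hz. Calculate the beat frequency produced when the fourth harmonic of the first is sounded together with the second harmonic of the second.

Fourth harmonic of the first: 4·277.6 = 1110.4 Hz.
Second harmonic of the second: 2·550.3 = 1100.6 Hz.
f_beat = |1110.4 − 1100.6| = 9.8 Hz.

9.8 Hz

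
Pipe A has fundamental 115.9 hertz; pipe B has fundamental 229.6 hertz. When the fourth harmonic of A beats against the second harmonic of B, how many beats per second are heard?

Fourth harmonic of the first: 4·115.9 = 463.6 Hz.
Second harmonic of the second: 2·229.6 = 459.2 Hz.
f_beat = |463.6 − 459.2| = 4.4 Hz.

4.4 Hz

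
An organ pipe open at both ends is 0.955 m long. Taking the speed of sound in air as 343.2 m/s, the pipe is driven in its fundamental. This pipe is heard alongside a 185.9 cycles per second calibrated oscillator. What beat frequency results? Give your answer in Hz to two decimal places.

6.21 Hz

Open pipe: f_n = n·v/(2L) = 1·343.2/(2·0.955) = 179.6859 Hz.
f_beat = |179.6859 − 185.9| = 6.21 Hz.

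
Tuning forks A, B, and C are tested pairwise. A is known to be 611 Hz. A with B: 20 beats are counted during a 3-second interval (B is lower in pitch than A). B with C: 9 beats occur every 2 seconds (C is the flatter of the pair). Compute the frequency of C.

599.8333 Hz

A–B: Beat frequency = 20/3 = 6.6667 Hz.
B is below A, so f_B = 611 − 6.6667 = 604.3333 Hz.
B–C: Beat frequency = 9/2 = 4.5 Hz.
C is below B, so f_C = 604.3333 − 4.5 = 599.8333 Hz.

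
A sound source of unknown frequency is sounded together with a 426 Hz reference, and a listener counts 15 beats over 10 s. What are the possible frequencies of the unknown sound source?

Beat frequency = 15/10 = 1.5 Hz.
|f − 426| = 1.5, so f = 426 ± 1.5.

424.5 Hz or 427.5 Hz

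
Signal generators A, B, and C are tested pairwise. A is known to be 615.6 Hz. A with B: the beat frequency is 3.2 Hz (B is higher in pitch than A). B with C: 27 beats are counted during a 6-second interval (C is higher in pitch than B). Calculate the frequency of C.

B is above A, so f_B = 615.6 + 3.2 = 618.8 Hz.
B–C: Beat frequency = 27/6 = 4.5 Hz.
C is above B, so f_C = 618.8 + 4.5 = 623.3 Hz.

623.3 Hz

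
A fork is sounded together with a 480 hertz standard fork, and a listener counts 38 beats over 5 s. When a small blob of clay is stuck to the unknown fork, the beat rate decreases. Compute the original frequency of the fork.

487.6 Hz

Beat frequency = 38/5 = 7.6 Hz.
|f − 480| = 7.6, so the fork was at either 472.4 Hz or 487.6 Hz.
Adding mass to a fork lowers its frequency; the adjustment lowers the fork's frequency.
The beat rate fell, so the adjustment moved the fork toward 480 Hz — it must have started above the reference.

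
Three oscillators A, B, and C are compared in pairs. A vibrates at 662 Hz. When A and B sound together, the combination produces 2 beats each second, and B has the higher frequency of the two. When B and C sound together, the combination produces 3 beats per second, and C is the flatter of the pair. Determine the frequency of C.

661 Hz

B is above A, so f_B = 662 + 2 = 664 Hz.
C is below B, so f_C = 664 − 3 = 661 Hz.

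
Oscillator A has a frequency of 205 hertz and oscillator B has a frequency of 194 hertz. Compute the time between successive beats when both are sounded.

0.091 s

f_beat = |205 − 194| = 11 Hz.
Beat period T = 1 / f_beat = 1 / 11 s.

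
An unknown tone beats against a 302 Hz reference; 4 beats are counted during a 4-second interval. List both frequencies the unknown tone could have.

Beat frequency = 4/4 = 1 Hz.
|f − 302| = 1, so f = 302 ± 1.

301 Hz or 303 Hz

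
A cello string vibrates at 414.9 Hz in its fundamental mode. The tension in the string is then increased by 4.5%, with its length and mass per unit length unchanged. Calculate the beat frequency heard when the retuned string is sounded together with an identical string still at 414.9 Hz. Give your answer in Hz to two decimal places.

For a string, f ∝ √T, so the new frequency is 414.9·√1.045 = 424.1325 Hz.
f_beat = |424.1325 − 414.9| = 9.23 Hz.

9.23 Hz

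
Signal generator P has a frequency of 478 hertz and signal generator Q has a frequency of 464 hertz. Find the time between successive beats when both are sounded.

f_beat = |478 − 464| = 14 Hz.
Beat period T = 1 / f_beat = 1 / 14 s.

0.071 s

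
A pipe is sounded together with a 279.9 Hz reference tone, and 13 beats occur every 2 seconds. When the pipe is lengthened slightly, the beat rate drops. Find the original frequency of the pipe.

286.4 Hz

Beat frequency = 13/2 = 6.5 Hz.
|f − 279.9| = 6.5, so the pipe was at either 273.4 Hz or 286.4 Hz.
A longer pipe has a lower fundamental; the adjustment lowers the pipe's frequency.
The beat rate fell, so the adjustment moved the pipe toward 279.9 Hz — it must have started above the reference.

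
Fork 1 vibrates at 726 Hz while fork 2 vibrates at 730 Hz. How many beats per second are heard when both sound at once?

4 Hz

Beats arise from superposition of two nearby frequencies; the beat rate is |f₁ − f₂|.
|726 − 730| = 4 Hz.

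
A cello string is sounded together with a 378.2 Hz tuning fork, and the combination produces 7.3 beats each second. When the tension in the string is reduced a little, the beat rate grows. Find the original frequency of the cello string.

|f − 378.2| = 7.3, so the cello string was at either 370.9 Hz or 385.5 Hz.
Lower tension means lower frequency; the adjustment lowers the cello string's frequency.
The beat rate rose, so the adjustment moved the cello string further from 378.2 Hz — it was already below the reference.

370.9 Hz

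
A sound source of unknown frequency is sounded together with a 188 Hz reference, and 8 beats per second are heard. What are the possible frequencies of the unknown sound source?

180 Hz or 196 Hz

|f − 188| = 8, so f = 188 ± 8.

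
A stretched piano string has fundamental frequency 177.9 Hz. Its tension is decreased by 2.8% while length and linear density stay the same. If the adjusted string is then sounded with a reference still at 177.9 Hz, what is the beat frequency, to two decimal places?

2.51 Hz

For a string, f ∝ √T, so the new frequency is 177.9·√0.972 = 175.3917 Hz.
f_beat = |175.3917 − 177.9| = 2.51 Hz.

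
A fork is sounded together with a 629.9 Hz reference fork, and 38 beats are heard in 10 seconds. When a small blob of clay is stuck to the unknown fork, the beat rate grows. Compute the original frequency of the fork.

Beat frequency = 38/10 = 3.8 Hz.
|f − 629.9| = 3.8, so the fork was at either 626.1 Hz or 633.7 Hz.
Adding mass to a fork lowers its frequency; the adjustment lowers the fork's frequency.
The beat rate rose, so the adjustment moved the fork further from 629.9 Hz — it was already below the reference.

626.1 Hz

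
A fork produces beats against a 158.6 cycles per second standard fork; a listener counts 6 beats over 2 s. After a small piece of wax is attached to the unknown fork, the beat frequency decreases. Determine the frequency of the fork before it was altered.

Beat frequency = 6/2 = 3 Hz.
|f − 158.6| = 3, so the fork was at either 155.6 Hz or 161.6 Hz.
Loading a fork with wax lowers its frequency; the adjustment lowers the fork's frequency.
The beat rate fell, so the adjustment moved the fork toward 158.6 Hz — it must have started above the reference.

161.6 Hz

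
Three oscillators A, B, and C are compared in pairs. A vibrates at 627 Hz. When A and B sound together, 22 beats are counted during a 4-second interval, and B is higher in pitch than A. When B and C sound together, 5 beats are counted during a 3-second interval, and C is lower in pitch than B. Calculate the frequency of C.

630.8333 Hz

A–B: Beat frequency = 22/4 = 5.5 Hz.
B is above A, so f_B = 627 + 5.5 = 632.5 Hz.
B–C: Beat frequency = 5/3 = 1.6667 Hz.
C is below B, so f_C = 632.5 − 1.6667 = 630.8333 Hz.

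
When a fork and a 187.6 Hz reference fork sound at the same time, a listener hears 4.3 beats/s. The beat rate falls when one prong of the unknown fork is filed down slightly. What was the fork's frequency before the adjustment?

|f − 187.6| = 4.3, so the fork was at either 183.3 Hz or 191.9 Hz.
Filing a prong removes mass and raises the fork's frequency; the adjustment raises the fork's frequency.
The beat rate fell, so the adjustment moved the fork toward 187.6 Hz — it must have started below the reference.

183.3 Hz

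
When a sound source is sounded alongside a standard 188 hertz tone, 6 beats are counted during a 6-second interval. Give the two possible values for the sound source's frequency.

Beat frequency = 6/6 = 1 Hz.
|f − 188| = 1, so f = 188 ± 1.

187 Hz or 189 Hz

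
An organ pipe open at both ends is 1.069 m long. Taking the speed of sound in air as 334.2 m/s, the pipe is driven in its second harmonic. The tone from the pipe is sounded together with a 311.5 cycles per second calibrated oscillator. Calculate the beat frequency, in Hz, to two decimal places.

Open pipe: f_n = n·v/(2L) = 2·334.2/(2·1.069) = 312.6286 Hz.
f_beat = |312.6286 − 311.5| = 1.13 Hz.

1.13 Hz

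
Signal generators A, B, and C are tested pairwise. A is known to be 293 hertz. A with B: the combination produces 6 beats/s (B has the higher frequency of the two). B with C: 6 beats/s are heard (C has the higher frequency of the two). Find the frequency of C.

305 Hz

B is above A, so f_B = 293 + 6 = 299 Hz.
C is above B, so f_C = 299 + 6 = 305 Hz.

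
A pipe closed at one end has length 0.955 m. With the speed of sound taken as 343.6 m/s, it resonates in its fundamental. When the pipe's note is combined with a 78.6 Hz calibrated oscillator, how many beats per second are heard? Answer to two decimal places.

Closed pipe (odd harmonics): f_n = n·v/(4L) = 1·343.6/(4·0.955) = 89.9476 Hz.
f_beat = |89.9476 − 78.6| = 11.35 Hz.

11.35 Hz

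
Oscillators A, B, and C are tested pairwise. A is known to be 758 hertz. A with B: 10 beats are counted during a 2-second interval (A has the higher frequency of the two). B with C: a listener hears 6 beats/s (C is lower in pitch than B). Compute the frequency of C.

A–B: Beat frequency = 10/2 = 5 Hz.
B is below A, so f_B = 758 − 5 = 753 Hz.
C is below B, so f_C = 753 − 6 = 747 Hz.

747 Hz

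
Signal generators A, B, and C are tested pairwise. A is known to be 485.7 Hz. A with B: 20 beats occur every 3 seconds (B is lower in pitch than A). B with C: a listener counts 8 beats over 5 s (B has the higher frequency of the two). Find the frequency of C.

A–B: Beat frequency = 20/3 = 6.6667 Hz.
B is below A, so f_B = 485.7 − 6.6667 = 479.0333 Hz.
B–C: Beat frequency = 8/5 = 1.6 Hz.
C is below B, so f_C = 479.0333 − 1.6 = 477.4333 Hz.

477.4333 Hz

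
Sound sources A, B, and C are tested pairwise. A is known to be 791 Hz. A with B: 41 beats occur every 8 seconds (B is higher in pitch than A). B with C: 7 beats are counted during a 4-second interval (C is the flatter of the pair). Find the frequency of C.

794.375 Hz

A–B: Beat frequency = 41/8 = 5.125 Hz.
B is above A, so f_B = 791 + 5.125 = 796.125 Hz.
B–C: Beat frequency = 7/4 = 1.75 Hz.
C is below B, so f_C = 796.125 − 1.75 = 794.375 Hz.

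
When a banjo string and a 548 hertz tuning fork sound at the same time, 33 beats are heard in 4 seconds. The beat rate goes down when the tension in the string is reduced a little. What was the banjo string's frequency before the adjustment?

Beat frequency = 33/4 = 8.25 Hz.
|f − 548| = 8.25, so the banjo string was at either 539.75 Hz or 556.25 Hz.
Lower tension means lower frequency; the adjustment lowers the banjo string's frequency.
The beat rate fell, so the adjustment moved the banjo string toward 548 Hz — it must have started above the reference.

556.25 Hz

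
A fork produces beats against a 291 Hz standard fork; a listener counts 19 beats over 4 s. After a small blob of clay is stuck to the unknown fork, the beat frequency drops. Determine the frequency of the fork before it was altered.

Beat frequency = 19/4 = 4.75 Hz.
|f − 291| = 4.75, so the fork was at either 286.25 Hz or 295.75 Hz.
Adding mass to a fork lowers its frequency; the adjustment lowers the fork's frequency.
The beat rate fell, so the adjustment moved the fork toward 291 Hz — it must have started above the reference.

295.75 Hz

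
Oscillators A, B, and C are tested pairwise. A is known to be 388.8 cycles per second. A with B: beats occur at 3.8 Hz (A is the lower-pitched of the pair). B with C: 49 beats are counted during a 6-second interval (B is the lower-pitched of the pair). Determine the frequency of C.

400.7667 Hz

B is above A, so f_B = 388.8 + 3.8 = 392.6 Hz.
B–C: Beat frequency = 49/6 = 8.1667 Hz.
C is above B, so f_C = 392.6 + 8.1667 = 400.7667 Hz.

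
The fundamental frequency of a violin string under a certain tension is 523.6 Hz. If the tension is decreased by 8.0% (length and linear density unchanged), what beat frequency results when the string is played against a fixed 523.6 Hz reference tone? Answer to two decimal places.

For a string, f ∝ √T, so the new frequency is 523.6·√0.920 = 502.2195 Hz.
f_beat = |502.2195 − 523.6| = 21.38 Hz.

21.38 Hz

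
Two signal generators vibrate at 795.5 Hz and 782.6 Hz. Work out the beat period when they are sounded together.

f_beat = |795.5 − 782.6| = 12.9 Hz.
Beat period T = 1 / f_beat = 1 / 12.9 s.

0.078 s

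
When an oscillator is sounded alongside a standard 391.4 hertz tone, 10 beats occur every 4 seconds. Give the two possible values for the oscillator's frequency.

Beat frequency = 10/4 = 2.5 Hz.
|f − 391.4| = 2.5, so f = 391.4 ± 2.5.

388.9 Hz or 393.9 Hz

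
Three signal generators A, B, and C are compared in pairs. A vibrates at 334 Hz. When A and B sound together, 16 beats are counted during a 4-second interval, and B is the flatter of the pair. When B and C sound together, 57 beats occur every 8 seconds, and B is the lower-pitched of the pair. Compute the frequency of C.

337.125 Hz

A–B: Beat frequency = 16/4 = 4 Hz.
B is below A, so f_B = 334 − 4 = 330 Hz.
B–C: Beat frequency = 57/8 = 7.125 Hz.
C is above B, so f_C = 330 + 7.125 = 337.125 Hz.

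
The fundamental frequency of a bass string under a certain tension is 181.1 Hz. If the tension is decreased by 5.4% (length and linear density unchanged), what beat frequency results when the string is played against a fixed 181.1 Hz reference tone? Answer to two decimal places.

4.96 Hz

For a string, f ∝ √T, so the new frequency is 181.1·√0.946 = 176.1424 Hz.
f_beat = |176.1424 − 181.1| = 4.96 Hz.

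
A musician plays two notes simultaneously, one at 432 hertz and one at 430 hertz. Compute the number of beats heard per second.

f_beat = |f₁ − f₂|.
|432 − 430| = 2 Hz.

2 Hz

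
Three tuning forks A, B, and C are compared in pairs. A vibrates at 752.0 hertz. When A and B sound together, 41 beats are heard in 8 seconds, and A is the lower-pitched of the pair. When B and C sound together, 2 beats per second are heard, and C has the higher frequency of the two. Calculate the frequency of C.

A–B: Beat frequency = 41/8 = 5.125 Hz.
B is above A, so f_B = 752.0 + 5.125 = 757.125 Hz.
C is above B, so f_C = 757.125 + 2 = 759.125 Hz.

759.125 Hz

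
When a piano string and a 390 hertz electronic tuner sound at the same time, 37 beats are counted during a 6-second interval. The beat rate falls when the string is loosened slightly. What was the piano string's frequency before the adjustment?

Beat frequency = 37/6 = 6.1667 Hz.
|f − 390| = 6.1667, so the piano string was at either 383.8333 Hz or 396.1667 Hz.
Reducing tension lowers a string's frequency; the adjustment lowers the piano string's frequency.
The beat rate fell, so the adjustment moved the piano string toward 390 Hz — it must have started above the reference.

396.1667 Hz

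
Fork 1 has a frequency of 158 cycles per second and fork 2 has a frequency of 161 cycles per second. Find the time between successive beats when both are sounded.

f_beat = |158 − 161| = 3 Hz.
Beat period T = 1 / f_beat = 1 / 3 s.

0.333 s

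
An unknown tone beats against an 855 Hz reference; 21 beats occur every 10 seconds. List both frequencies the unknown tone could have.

Beat frequency = 21/10 = 2.1 Hz.
|f − 855| = 2.1, so f = 855 ± 2.1.

852.9 Hz or 857.1 Hz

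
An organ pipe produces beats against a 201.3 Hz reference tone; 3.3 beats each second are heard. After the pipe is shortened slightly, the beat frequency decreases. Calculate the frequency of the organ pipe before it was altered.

198 Hz

|f − 201.3| = 3.3, so the organ pipe was at either 198 Hz or 204.6 Hz.
A shorter pipe has a higher fundamental; the adjustment raises the organ pipe's frequency.
The beat rate fell, so the adjustment moved the organ pipe toward 201.3 Hz — it must have started below the reference.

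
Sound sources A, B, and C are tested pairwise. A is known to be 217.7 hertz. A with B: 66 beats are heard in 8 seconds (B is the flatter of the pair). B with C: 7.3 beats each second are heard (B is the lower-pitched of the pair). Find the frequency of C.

A–B: Beat frequency = 66/8 = 8.25 Hz.
B is below A, so f_B = 217.7 − 8.25 = 209.45 Hz.
C is above B, so f_C = 209.45 + 7.3 = 216.75 Hz.

216.75 Hz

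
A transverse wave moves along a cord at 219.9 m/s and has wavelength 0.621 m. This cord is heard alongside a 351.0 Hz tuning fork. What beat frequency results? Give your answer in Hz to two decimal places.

3.11 Hz

Source frequency f = v/λ = 219.9/0.621 = 354.1063 Hz.
f_beat = |354.1063 − 351.0| = 3.11 Hz.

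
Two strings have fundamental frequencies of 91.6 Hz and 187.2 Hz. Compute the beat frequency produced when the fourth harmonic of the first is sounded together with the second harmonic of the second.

Fourth harmonic of the first: 4·91.6 = 366.4 Hz.
Second harmonic of the second: 2·187.2 = 374.4 Hz.
f_beat = |366.4 − 374.4| = 8.0 Hz.

8.0 Hz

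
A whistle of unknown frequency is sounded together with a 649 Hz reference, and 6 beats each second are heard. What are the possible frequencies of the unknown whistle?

643 Hz or 655 Hz

|f − 649| = 6, so f = 649 ± 6.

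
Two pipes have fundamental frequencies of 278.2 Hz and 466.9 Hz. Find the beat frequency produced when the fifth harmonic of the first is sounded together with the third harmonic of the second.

9.7 Hz

Fifth harmonic of the first: 5·278.2 = 1391.0 Hz.
Third harmonic of the second: 3·466.9 = 1400.7 Hz.
f_beat = |1391.0 − 1400.7| = 9.7 Hz.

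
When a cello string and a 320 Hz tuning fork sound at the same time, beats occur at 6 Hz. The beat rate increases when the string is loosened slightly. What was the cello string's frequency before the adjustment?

314 Hz

|f − 320| = 6, so the cello string was at either 314 Hz or 326 Hz.
Reducing tension lowers a string's frequency; the adjustment lowers the cello string's frequency.
The beat rate rose, so the adjustment moved the cello string further from 320 Hz — it was already below the reference.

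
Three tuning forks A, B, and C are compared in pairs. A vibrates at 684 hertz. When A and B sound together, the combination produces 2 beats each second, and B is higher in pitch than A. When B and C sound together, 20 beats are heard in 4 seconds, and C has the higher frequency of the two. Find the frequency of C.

691 Hz

B is above A, so f_B = 684 + 2 = 686 Hz.
B–C: Beat frequency = 20/4 = 5 Hz.
C is above B, so f_C = 686 + 5 = 691 Hz.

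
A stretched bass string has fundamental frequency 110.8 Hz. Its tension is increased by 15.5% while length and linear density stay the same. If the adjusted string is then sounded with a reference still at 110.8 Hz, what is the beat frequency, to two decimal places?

8.28 Hz

For a string, f ∝ √T, so the new frequency is 110.8·√1.155 = 119.0778 Hz.
f_beat = |119.0778 − 110.8| = 8.28 Hz.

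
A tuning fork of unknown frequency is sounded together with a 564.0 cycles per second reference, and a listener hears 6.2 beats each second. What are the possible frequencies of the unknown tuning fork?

|f − 564.0| = 6.2, so f = 564.0 ± 6.2.

557.8 Hz or 570.2 Hz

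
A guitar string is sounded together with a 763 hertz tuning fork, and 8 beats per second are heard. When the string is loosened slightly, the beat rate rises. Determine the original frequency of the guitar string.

755 Hz

|f − 763| = 8, so the guitar string was at either 755 Hz or 771 Hz.
Reducing tension lowers a string's frequency; the adjustment lowers the guitar string's frequency.
The beat rate rose, so the adjustment moved the guitar string further from 763 Hz — it was already below the reference.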